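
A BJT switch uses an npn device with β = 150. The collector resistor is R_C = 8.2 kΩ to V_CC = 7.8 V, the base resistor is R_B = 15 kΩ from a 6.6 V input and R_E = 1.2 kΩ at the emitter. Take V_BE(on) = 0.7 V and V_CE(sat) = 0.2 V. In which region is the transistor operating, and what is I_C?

Assume active: I_B = (6.6 − 0.7)/(15 + 151×1.2) = 0.0301 mA, I_C = β·I_B = 4.51 mA.
Then V_CE = 7.8 − 4.51×8.2 − 4.54×1.2 = -34.6 V < 0.2 V — the active assumption fails.
Re-solve with V_CE = 0.2 V. KCL at the emitter: V_E/R_E = (V_BB−0.7−V_E)/R_B + (V_CC−0.2−V_E)/R_C, giving V_E = 1.29 V.
I_C = (V_CC − 0.2 − V_E)/R_C = (7.6 − 1.29)/8.2 = 0.769 mA.
Check: I_B = (5.9 − 1.29)/15 = 0.307 mA, and β·I_B = 46.1 mA > I_C, confirming saturation.

saturation; I_C ≈ 0.77 mA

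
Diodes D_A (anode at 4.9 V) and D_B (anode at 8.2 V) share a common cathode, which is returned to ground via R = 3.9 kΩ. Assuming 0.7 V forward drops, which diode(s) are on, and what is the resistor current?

Only D_B conducts; I_R ≈ 1.9 mA

Assume both conduct. Then node N would need to be at both 4.9−0.7 = 4.2 V and 8.2−0.7 = 7.5 V, which is impossible.
Assume only D_B conducts: V_N = 8.2 − 0.7 = 7.5 V, so I_R = 7.5/3.9 = 1.92 mA.
Check D_A: its anode-to-cathode voltage is 4.9 − 7.5 = -2.6 V < 0.7 V, so it is off. The assumption is consistent.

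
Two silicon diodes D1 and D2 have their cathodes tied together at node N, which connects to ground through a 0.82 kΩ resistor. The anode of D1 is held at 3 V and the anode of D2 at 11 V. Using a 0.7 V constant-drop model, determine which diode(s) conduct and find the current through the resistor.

Only D2 conducts; I_R ≈ 13 mA

Assume both conduct. Then node N would need to be at both 3−0.7 = 2.3 V and 11−0.7 = 10.3 V, which is impossible.
Assume only D2 conducts: V_N = 11 − 0.7 = 10.3 V, so I_R = 10.3/0.82 = 12.6 mA.
Check D1: its anode-to-cathode voltage is 3 − 10.3 = -7.3 V < 0.7 V, so it is off. The assumption is consistent.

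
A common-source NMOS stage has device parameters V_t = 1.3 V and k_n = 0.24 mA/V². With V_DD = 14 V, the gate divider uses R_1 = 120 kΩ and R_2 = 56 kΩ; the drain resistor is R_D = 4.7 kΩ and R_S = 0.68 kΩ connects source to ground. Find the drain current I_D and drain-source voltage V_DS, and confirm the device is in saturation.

I_D ≈ 0.81 mA, V_DS ≈ 9.6 V

V_G = V_DD·R_2/(R_1+R_2) = 14×56/176 = 4.45 V.
Assume saturation: I_D = (k_n/2)(V_GS − V_t)² with V_GS = V_G − I_D·R_S = 4.45 − 0.68·I_D.
Substituting gives 0.0555·I_D² − 1.51·I_D + 1.19 = 0, with roots I_D = 0.812 or 26.5 mA.
The root I_D = 26.5 mA gives V_GS = -13.6 V ≤ V_t, so take I_D = 0.812 mA.
Then V_GS = 3.9 V and V_DS = V_DD − I_D(R_D+R_S) = 14 − 0.812×5.38 = 9.63 V.
Saturation requires V_DS ≥ V_GS − V_t = 2.6 V; 9.63 ≥ 2.6 ✓.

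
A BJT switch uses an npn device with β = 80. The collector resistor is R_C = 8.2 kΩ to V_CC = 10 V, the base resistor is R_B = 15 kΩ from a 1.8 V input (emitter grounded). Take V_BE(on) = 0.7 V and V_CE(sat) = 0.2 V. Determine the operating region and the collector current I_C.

saturation; I_C ≈ 1.2 mA

Assume active: I_B = (1.8 − 0.7)/15 = 0.0733 mA, giving I_C = β·I_B = 5.87 mA.
But then V_CE = 10 − 5.87×8.2 = -38.1 V < V_CE(sat) = 0.2 V — impossible in the active region.
So the transistor is saturated. With V_CE = 0.2 V, I_C = (V_CC − 0.2)/R_C = 9.8/8.2 = 1.2 mA.
Check: β·I_B = 5.87 mA > I_C = 1.2 mA, confirming saturation.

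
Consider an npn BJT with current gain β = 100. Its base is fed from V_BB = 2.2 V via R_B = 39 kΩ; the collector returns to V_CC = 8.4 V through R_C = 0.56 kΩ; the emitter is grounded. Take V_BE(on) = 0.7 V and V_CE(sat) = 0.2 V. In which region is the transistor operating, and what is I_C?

active; I_C ≈ 3.8 mA

Assume active. Base-emitter loop: I_B = (V_BB − V_BE)/R_B = (2.2 − 0.7)/39 = 0.0385 mA.
I_C = β·I_B = 100×0.0385 = 3.85 mA.
V_CE = V_CC − I_C·R_C = 8.4 − 3.85×0.56 = 6.25 V > V_CE(sat), so the active-region assumption holds.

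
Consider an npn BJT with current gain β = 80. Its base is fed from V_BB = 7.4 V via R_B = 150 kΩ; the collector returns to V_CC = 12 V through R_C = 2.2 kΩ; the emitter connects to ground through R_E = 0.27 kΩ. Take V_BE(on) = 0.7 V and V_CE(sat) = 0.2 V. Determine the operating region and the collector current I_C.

active; I_C ≈ 3.1 mA

Assume active. Base-emitter loop: I_B = (V_BB − V_BE)/(R_B + (β+1)R_E) = (7.4 − 0.7)/(150 + 81×0.27) = 0.039 mA.
I_C = β·I_B = 80×0.039 = 3.12 mA.
V_CE = V_CC − I_C·R_C − I_E·R_E = 12 − 3.12×2.2 − 3.16×0.27 = 4.29 V > V_CE(sat), so the active-region assumption holds.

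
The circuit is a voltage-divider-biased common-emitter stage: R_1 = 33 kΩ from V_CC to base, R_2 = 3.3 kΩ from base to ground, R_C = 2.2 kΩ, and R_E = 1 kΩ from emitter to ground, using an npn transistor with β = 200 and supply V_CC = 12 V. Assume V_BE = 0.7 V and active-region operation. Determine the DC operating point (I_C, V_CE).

Thevenize the base divider: V_Th = V_CC·R_2/(R_1+R_2) = 12×3.3/36.3 = 1.09 V, R_Th = R_1‖R_2 = 3 kΩ.
Base-emitter loop: V_Th = I_B·R_Th + V_BE + (β+1)I_B·R_E, so I_B = (1.09 − 0.7) / (3 + 201×1) = 0.00192 mA.
I_C = β·I_B = 200×0.00192 = 0.383 mA, and I_E = (β+1)I_B = 0.385 mA.
V_CE = V_CC − I_C·R_C − I_E·R_E = 12 − 0.383×2.2 − 0.385×1 = 10.8 V.
V_CE = 10.8 V > 0.2 V confirms active-region operation.

I_C ≈ 0.38 mA, V_CE ≈ 11 V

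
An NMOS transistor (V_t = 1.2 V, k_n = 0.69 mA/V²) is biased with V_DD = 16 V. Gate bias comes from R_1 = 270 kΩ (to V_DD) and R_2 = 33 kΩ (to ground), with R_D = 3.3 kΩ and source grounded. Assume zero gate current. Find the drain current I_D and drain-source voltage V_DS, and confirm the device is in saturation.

I_D ≈ 0.1 mA, V_DS ≈ 16 V

V_G = V_DD·R_2/(R_1+R_2) = 16×33/303 = 1.74 V. With the source grounded, V_GS = V_G = 1.74 V.
Assume saturation: I_D = (k_n/2)(V_GS − V_t)² = (0.69/2)×(1.74 − 1.2)² = 0.345×0.543² = 0.102 mA.
V_DS = V_DD − I_D·R_D = 16 − 0.102×3.3 = 15.7 V.
Saturation requires V_DS ≥ V_GS − V_t = 0.543 V; 15.7 ≥ 0.543 ✓.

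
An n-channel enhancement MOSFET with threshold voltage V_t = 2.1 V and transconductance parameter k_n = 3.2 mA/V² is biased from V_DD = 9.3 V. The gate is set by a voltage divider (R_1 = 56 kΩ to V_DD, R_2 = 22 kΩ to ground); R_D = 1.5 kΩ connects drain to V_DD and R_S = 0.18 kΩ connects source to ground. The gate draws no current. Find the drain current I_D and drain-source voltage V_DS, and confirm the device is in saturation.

I_D ≈ 0.34 mA, V_DS ≈ 8.7 V

V_G = V_DD·R_2/(R_1+R_2) = 9.3×22/78 = 2.62 V.
Assume saturation: I_D = (k_n/2)(V_GS − V_t)² with V_GS = V_G − I_D·R_S = 2.62 − 0.18·I_D.
Substituting gives 0.0518·I_D² − 1.3·I_D + 0.438 = 0, with roots I_D = 0.341 or 24.8 mA.
The root I_D = 24.8 mA gives V_GS = -1.83 V ≤ V_t, so take I_D = 0.341 mA.
Then V_GS = 2.56 V and V_DS = V_DD − I_D(R_D+R_S) = 9.3 − 0.341×1.68 = 8.73 V.
Saturation requires V_DS ≥ V_GS − V_t = 0.462 V; 8.73 ≥ 0.462 ✓.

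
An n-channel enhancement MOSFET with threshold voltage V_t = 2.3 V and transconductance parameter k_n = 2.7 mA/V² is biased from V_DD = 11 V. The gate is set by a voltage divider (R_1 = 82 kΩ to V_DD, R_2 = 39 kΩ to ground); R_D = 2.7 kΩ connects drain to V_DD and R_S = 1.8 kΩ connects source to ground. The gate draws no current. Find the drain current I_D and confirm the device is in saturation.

V_G = V_DD·R_2/(R_1+R_2) = 11×39/121 = 3.55 V.
Assume saturation: I_D = (k_n/2)(V_GS − V_t)² with V_GS = V_G − I_D·R_S = 3.55 − 1.8·I_D.
Substituting gives 4.37·I_D² − 7.05·I_D + 2.09 = 0, with roots I_D = 0.392 or 1.22 mA.
The root I_D = 1.22 mA gives V_GS = 1.35 V ≤ V_t, so take I_D = 0.392 mA.
Then V_GS = 2.84 V and V_DS = V_DD − I_D(R_D+R_S) = 11 − 0.392×4.5 = 9.23 V.
Saturation requires V_DS ≥ V_GS − V_t = 0.539 V; 9.23 ≥ 0.539 ✓.

I_D ≈ 0.39 mA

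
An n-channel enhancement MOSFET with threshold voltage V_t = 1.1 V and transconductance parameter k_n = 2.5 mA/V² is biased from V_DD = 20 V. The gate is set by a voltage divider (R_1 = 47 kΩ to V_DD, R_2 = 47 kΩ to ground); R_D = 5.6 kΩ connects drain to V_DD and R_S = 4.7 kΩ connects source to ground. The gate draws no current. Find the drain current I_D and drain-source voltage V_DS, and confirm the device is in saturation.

I_D ≈ 1.6 mA, V_DS ≈ 3 V

V_G = V_DD·R_2/(R_1+R_2) = 20×47/94 = 10 V.
Assume saturation: I_D = (k_n/2)(V_GS − V_t)² with V_GS = V_G − I_D·R_S = 10 − 4.7·I_D.
Substituting gives 27.6·I_D² − 106·I_D + 99 = 0, with roots I_D = 1.65 or 2.17 mA.
The root I_D = 2.17 mA gives V_GS = -0.219 V ≤ V_t, so take I_D = 1.65 mA.
Then V_GS = 2.25 V and V_DS = V_DD − I_D(R_D+R_S) = 20 − 1.65×10.3 = 3.01 V.
Saturation requires V_DS ≥ V_GS − V_t = 1.15 V; 3.01 ≥ 1.15 ✓.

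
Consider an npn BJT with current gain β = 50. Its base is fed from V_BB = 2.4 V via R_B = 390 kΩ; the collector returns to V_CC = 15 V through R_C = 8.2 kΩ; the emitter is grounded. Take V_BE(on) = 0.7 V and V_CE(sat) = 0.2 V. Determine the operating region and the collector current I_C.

Assume active. Base-emitter loop: I_B = (V_BB − V_BE)/R_B = (2.4 − 0.7)/390 = 0.00436 mA.
I_C = β·I_B = 50×0.00436 = 0.218 mA.
V_CE = V_CC − I_C·R_C = 15 − 0.218×8.2 = 13.2 V > V_CE(sat), so the active-region assumption holds.

active; I_C ≈ 0.22 mA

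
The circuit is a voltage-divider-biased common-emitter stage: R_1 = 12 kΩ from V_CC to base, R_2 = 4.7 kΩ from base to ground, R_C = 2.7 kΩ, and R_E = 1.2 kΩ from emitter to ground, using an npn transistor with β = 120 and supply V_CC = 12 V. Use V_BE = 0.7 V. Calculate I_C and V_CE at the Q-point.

I_C ≈ 2.2 mA, V_CE ≈ 3.5 V

Thevenize the base divider: V_Th = V_CC·R_2/(R_1+R_2) = 12×4.7/16.7 = 3.38 V, R_Th = R_1‖R_2 = 3.38 kΩ.
Base-emitter loop: V_Th = I_B·R_Th + V_BE + (β+1)I_B·R_E, so I_B = (3.38 − 0.7) / (3.38 + 121×1.2) = 0.018 mA.
I_C = β·I_B = 120×0.018 = 2.16 mA, and I_E = (β+1)I_B = 2.18 mA.
V_CE = V_CC − I_C·R_C − I_E·R_E = 12 − 2.16×2.7 − 2.18×1.2 = 3.55 V.
V_CE = 3.55 V > 0.2 V confirms active-region operation.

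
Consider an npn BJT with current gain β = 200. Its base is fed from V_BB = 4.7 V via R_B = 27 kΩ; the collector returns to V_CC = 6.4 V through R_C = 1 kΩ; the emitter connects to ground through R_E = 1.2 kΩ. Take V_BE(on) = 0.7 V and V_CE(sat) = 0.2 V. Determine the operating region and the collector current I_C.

Assume active: I_B = (4.7 − 0.7)/(27 + 201×1.2) = 0.0149 mA, I_C = β·I_B = 2.98 mA.
Then V_CE = 6.4 − 2.98×1 − 3×1.2 = -0.18 V < 0.2 V — the active assumption fails.
Re-solve with V_CE = 0.2 V. KCL at the emitter: V_E/R_E = (V_BB−0.7−V_E)/R_B + (V_CC−0.2−V_E)/R_C, giving V_E = 3.39 V.
I_C = (V_CC − 0.2 − V_E)/R_C = (6.2 − 3.39)/1 = 2.81 mA.
Check: I_B = (4 − 3.39)/27 = 0.0224 mA, and β·I_B = 4.49 mA > I_C, confirming saturation.

saturation; I_C ≈ 2.8 mA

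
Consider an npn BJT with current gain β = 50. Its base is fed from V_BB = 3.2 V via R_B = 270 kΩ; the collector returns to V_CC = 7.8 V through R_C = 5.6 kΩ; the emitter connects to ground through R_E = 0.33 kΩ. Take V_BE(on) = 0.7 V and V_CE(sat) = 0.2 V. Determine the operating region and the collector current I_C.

Assume active. Base-emitter loop: I_B = (V_BB − V_BE)/(R_B + (β+1)R_E) = (3.2 − 0.7)/(270 + 51×0.33) = 0.00872 mA.
I_C = β·I_B = 50×0.00872 = 0.436 mA.
V_CE = V_CC − I_C·R_C − I_E·R_E = 7.8 − 0.436×5.6 − 0.445×0.33 = 5.21 V > V_CE(sat), so the active-region assumption holds.

active; I_C ≈ 0.44 mA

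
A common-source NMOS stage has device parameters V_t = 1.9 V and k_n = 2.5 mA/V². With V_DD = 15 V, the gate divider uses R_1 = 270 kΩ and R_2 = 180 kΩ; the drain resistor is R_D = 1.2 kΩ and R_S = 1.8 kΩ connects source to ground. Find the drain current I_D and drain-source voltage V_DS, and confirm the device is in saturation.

I_D ≈ 1.6 mA, V_DS ≈ 10 V

V_G = V_DD·R_2/(R_1+R_2) = 15×180/450 = 6 V.
Assume saturation: I_D = (k_n/2)(V_GS − V_t)² with V_GS = V_G − I_D·R_S = 6 − 1.8·I_D.
Substituting gives 4.05·I_D² − 19.4·I_D + 21 = 0, with roots I_D = 1.64 or 3.16 mA.
The root I_D = 3.16 mA gives V_GS = 0.31 V ≤ V_t, so take I_D = 1.64 mA.
Then V_GS = 3.05 V and V_DS = V_DD − I_D(R_D+R_S) = 15 − 1.64×3 = 10.1 V.
Saturation requires V_DS ≥ V_GS − V_t = 1.15 V; 10.1 ≥ 1.15 ✓.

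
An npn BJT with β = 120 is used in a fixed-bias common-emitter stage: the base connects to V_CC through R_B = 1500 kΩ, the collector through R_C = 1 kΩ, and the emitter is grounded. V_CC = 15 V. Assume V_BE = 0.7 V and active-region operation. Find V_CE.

V_CE ≈ 14 V

Base loop: V_CC = I_B·R_B + V_BE, so I_B = (15 − 0.7)/1500 kΩ = 0.00953 mA.
In the active region I_C = β·I_B = 120 × 0.00953 = 1.14 mA.
Collector loop: V_CE = V_CC − I_C·R_C = 15 − 1.14×1 = 13.9 V.
Since V_CE = 13.9 V > V_CE(sat) ≈ 0.2 V, the transistor is in the active region as assumed.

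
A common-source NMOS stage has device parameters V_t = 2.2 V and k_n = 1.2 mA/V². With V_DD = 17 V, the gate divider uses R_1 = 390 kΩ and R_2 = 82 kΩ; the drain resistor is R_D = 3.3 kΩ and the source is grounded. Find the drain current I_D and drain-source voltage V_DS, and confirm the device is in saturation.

V_G = V_DD·R_2/(R_1+R_2) = 17×82/472 = 2.95 V. With the source grounded, V_GS = V_G = 2.95 V.
Assume saturation: I_D = (k_n/2)(V_GS − V_t)² = (1.2/2)×(2.95 − 2.2)² = 0.6×0.753² = 0.341 mA.
V_DS = V_DD − I_D·R_D = 17 − 0.341×3.3 = 15.9 V.
Saturation requires V_DS ≥ V_GS − V_t = 0.753 V; 15.9 ≥ 0.753 ✓.

I_D ≈ 0.34 mA, V_DS ≈ 16 V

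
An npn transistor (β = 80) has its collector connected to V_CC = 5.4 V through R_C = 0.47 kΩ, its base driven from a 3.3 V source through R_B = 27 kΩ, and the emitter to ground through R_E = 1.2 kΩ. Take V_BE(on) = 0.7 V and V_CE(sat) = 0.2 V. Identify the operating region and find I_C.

Assume active. Base-emitter loop: I_B = (V_BB − V_BE)/(R_B + (β+1)R_E) = (3.3 − 0.7)/(27 + 81×1.2) = 0.0209 mA.
I_C = β·I_B = 80×0.0209 = 1.67 mA.
V_CE = V_CC − I_C·R_C − I_E·R_E = 5.4 − 1.67×0.47 − 1.7×1.2 = 2.58 V > V_CE(sat), so the active-region assumption holds.

active; I_C ≈ 1.7 mA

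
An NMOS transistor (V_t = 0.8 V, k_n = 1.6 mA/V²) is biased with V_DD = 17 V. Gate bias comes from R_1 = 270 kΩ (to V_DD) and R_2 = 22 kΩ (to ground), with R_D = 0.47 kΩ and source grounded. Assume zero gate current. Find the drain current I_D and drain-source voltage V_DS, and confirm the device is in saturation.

I_D ≈ 0.18 mA, V_DS ≈ 17 V

V_G = V_DD·R_2/(R_1+R_2) = 17×22/292 = 1.28 V. With the source grounded, V_GS = V_G = 1.28 V.
Assume saturation: I_D = (k_n/2)(V_GS − V_t)² = (1.6/2)×(1.28 − 0.8)² = 0.8×0.481² = 0.185 mA.
V_DS = V_DD − I_D·R_D = 17 − 0.185×0.47 = 16.9 V.
Saturation requires V_DS ≥ V_GS − V_t = 0.481 V; 16.9 ≥ 0.481 ✓.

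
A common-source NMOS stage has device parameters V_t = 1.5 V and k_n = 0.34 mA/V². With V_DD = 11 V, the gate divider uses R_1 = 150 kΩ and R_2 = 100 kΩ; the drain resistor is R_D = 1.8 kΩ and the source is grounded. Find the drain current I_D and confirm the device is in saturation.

I_D ≈ 1.4 mA

V_G = V_DD·R_2/(R_1+R_2) = 11×100/250 = 4.4 V. With the source grounded, V_GS = V_G = 4.4 V.
Assume saturation: I_D = (k_n/2)(V_GS − V_t)² = (0.34/2)×(4.4 − 1.5)² = 0.17×2.9² = 1.43 mA.
V_DS = V_DD − I_D·R_D = 11 − 1.43×1.8 = 8.43 V.
Saturation requires V_DS ≥ V_GS − V_t = 2.9 V; 8.43 ≥ 2.9 ✓.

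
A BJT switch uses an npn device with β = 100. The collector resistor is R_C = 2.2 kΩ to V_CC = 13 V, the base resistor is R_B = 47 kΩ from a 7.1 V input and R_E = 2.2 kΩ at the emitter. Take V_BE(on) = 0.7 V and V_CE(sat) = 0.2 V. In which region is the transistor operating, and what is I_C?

Assume active. Base-emitter loop: I_B = (V_BB − V_BE)/(R_B + (β+1)R_E) = (7.1 − 0.7)/(47 + 101×2.2) = 0.0238 mA.
I_C = β·I_B = 100×0.0238 = 2.38 mA.
V_CE = V_CC − I_C·R_C − I_E·R_E = 13 − 2.38×2.2 − 2.4×2.2 = 2.49 V > V_CE(sat), so the active-region assumption holds.

active; I_C ≈ 2.4 mA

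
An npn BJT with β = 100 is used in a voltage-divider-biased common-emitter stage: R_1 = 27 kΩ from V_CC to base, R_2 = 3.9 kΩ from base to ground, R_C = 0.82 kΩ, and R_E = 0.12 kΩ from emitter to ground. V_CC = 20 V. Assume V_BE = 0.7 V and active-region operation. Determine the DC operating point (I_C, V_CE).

I_C ≈ 12 mA, V_CE ≈ 8.9 V

Thevenize the base divider: V_Th = V_CC·R_2/(R_1+R_2) = 20×3.9/30.9 = 2.52 V, R_Th = R_1‖R_2 = 3.41 kΩ.
Base-emitter loop: V_Th = I_B·R_Th + V_BE + (β+1)I_B·R_E, so I_B = (2.52 − 0.7) / (3.41 + 101×0.12) = 0.117 mA.
I_C = β·I_B = 100×0.117 = 11.7 mA, and I_E = (β+1)I_B = 11.9 mA.
V_CE = V_CC − I_C·R_C − I_E·R_E = 20 − 11.7×0.82 − 11.9×0.12 = 8.94 V.
V_CE = 8.94 V > 0.2 V confirms active-region operation.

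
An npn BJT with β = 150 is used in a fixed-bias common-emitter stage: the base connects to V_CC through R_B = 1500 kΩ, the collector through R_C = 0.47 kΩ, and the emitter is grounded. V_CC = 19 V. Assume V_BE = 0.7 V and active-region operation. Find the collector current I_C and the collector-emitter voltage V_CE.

Base loop: V_CC = I_B·R_B + V_BE, so I_B = (19 − 0.7)/1500 kΩ = 0.0122 mA.
In the active region I_C = β·I_B = 150 × 0.0122 = 1.83 mA.
Collector loop: V_CE = V_CC − I_C·R_C = 19 − 1.83×0.47 = 18.1 V.
Since V_CE = 18.1 V > V_CE(sat) ≈ 0.2 V, the transistor is in the active region as assumed.

I_C ≈ 1.8 mA, V_CE ≈ 18 V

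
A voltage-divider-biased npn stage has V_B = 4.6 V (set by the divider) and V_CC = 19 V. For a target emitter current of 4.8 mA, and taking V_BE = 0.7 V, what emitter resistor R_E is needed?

V_E = V_B − V_BE = 4.6 − 0.7 = 3.9 V.
R_E = V_E / I_E = 3.9 / 4.8 = 0.812 kΩ.

R_E ≈ 0.81 kΩ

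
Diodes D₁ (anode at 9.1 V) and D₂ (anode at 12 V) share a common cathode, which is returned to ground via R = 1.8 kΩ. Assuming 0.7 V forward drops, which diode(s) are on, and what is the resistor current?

Only D₂ conducts; I_R ≈ 6.3 mA

Assume both conduct. Then node N would need to be at both 9.1−0.7 = 8.4 V and 12−0.7 = 11.3 V, which is impossible.
Assume only D₂ conducts: V_N = 12 − 0.7 = 11.3 V, so I_R = 11.3/1.8 = 6.28 mA.
Check D₁: its anode-to-cathode voltage is 9.1 − 11.3 = -2.2 V < 0.7 V, so it is off. The assumption is consistent.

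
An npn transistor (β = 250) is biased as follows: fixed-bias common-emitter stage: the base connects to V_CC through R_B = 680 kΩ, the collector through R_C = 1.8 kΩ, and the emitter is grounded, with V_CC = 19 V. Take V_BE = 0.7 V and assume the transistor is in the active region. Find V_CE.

V_CE ≈ 6.9 V

Base loop: V_CC = I_B·R_B + V_BE, so I_B = (19 − 0.7)/680 kΩ = 0.0269 mA.
In the active region I_C = β·I_B = 250 × 0.0269 = 6.73 mA.
Collector loop: V_CE = V_CC − I_C·R_C = 19 − 6.73×1.8 = 6.89 V.
Since V_CE = 6.89 V > V_CE(sat) ≈ 0.2 V, the transistor is in the active region as assumed.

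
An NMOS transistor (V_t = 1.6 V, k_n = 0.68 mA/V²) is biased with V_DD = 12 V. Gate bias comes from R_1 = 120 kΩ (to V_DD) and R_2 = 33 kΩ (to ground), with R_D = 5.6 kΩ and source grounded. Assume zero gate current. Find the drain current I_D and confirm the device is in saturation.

V_G = V_DD·R_2/(R_1+R_2) = 12×33/153 = 2.59 V. With the source grounded, V_GS = V_G = 2.59 V.
Assume saturation: I_D = (k_n/2)(V_GS − V_t)² = (0.68/2)×(2.59 − 1.6)² = 0.34×0.988² = 0.332 mA.
V_DS = V_DD − I_D·R_D = 12 − 0.332×5.6 = 10.1 V.
Saturation requires V_DS ≥ V_GS − V_t = 0.988 V; 10.1 ≥ 0.988 ✓.

I_D ≈ 0.33 mA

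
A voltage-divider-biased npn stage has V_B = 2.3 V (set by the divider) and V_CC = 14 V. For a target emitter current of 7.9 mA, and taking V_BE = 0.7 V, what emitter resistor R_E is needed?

R_E ≈ 0.2 kΩ

V_E = V_B − V_BE = 2.3 − 0.7 = 1.6 V.
R_E = V_E / I_E = 1.6 / 7.9 = 0.203 kΩ.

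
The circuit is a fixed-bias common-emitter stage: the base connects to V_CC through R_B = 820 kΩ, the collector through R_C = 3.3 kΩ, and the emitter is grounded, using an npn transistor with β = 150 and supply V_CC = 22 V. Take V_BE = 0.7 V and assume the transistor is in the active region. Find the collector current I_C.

I_C ≈ 3.9 mA

Base loop: V_CC = I_B·R_B + V_BE, so I_B = (22 − 0.7)/820 kΩ = 0.026 mA.
In the active region I_C = β·I_B = 150 × 0.026 = 3.9 mA.
Collector loop: V_CE = V_CC − I_C·R_C = 22 − 3.9×3.3 = 9.14 V.
Since V_CE = 9.14 V > V_CE(sat) ≈ 0.2 V, the transistor is in the active region as assumed.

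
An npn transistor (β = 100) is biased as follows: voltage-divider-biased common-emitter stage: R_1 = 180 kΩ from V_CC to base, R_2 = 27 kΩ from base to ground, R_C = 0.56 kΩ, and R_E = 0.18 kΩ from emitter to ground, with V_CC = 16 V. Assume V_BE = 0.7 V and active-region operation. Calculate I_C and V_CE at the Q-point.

Thevenize the base divider: V_Th = V_CC·R_2/(R_1+R_2) = 16×27/207 = 2.09 V, R_Th = R_1‖R_2 = 23.5 kΩ.
Base-emitter loop: V_Th = I_B·R_Th + V_BE + (β+1)I_B·R_E, so I_B = (2.09 − 0.7) / (23.5 + 101×0.18) = 0.0333 mA.
I_C = β·I_B = 100×0.0333 = 3.33 mA, and I_E = (β+1)I_B = 3.36 mA.
V_CE = V_CC − I_C·R_C − I_E·R_E = 16 − 3.33×0.56 − 3.36×0.18 = 13.5 V.
V_CE = 13.5 V > 0.2 V confirms active-region operation.

I_C ≈ 3.3 mA, V_CE ≈ 14 V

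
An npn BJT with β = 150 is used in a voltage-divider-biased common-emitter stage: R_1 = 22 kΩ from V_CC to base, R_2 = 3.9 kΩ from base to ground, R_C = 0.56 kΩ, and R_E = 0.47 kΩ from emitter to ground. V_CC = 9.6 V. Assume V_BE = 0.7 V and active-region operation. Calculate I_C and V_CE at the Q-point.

I_C ≈ 1.5 mA, V_CE ≈ 8 V

Thevenize the base divider: V_Th = V_CC·R_2/(R_1+R_2) = 9.6×3.9/25.9 = 1.45 V, R_Th = R_1‖R_2 = 3.31 kΩ.
Base-emitter loop: V_Th = I_B·R_Th + V_BE + (β+1)I_B·R_E, so I_B = (1.45 − 0.7) / (3.31 + 151×0.47) = 0.01 mA.
I_C = β·I_B = 150×0.01 = 1.51 mA, and I_E = (β+1)I_B = 1.52 mA.
V_CE = V_CC − I_C·R_C − I_E·R_E = 9.6 − 1.51×0.56 − 1.52×0.47 = 8.04 V.
V_CE = 8.04 V > 0.2 V confirms active-region operation.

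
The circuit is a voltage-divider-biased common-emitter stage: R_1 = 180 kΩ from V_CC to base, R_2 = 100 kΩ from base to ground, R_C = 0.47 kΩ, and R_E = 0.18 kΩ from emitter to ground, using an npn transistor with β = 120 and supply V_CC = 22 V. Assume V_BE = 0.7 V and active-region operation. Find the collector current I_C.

Thevenize the base divider: V_Th = V_CC·R_2/(R_1+R_2) = 22×100/280 = 7.86 V, R_Th = R_1‖R_2 = 64.3 kΩ.
Base-emitter loop: V_Th = I_B·R_Th + V_BE + (β+1)I_B·R_E, so I_B = (7.86 − 0.7) / (64.3 + 121×0.18) = 0.0832 mA.
I_C = β·I_B = 120×0.0832 = 9.98 mA, and I_E = (β+1)I_B = 10.1 mA.
V_CE = V_CC − I_C·R_C − I_E·R_E = 22 − 9.98×0.47 − 10.1×0.18 = 15.5 V.
V_CE = 15.5 V > 0.2 V confirms active-region operation.

I_C ≈ 10 mA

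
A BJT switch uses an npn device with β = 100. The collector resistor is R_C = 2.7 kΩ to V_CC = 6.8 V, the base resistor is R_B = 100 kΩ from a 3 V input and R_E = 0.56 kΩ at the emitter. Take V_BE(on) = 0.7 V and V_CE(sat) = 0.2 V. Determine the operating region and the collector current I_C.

active; I_C ≈ 1.5 mA

Assume active. Base-emitter loop: I_B = (V_BB − V_BE)/(R_B + (β+1)R_E) = (3 − 0.7)/(100 + 101×0.56) = 0.0147 mA.
I_C = β·I_B = 100×0.0147 = 1.47 mA.
V_CE = V_CC − I_C·R_C − I_E·R_E = 6.8 − 1.47×2.7 − 1.48×0.56 = 2 V > V_CE(sat), so the active-region assumption holds.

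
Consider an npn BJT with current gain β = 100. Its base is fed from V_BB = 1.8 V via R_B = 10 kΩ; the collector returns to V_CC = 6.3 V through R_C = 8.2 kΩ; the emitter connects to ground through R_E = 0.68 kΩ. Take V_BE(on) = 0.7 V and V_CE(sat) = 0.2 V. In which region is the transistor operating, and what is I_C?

Assume active: I_B = (1.8 − 0.7)/(10 + 101×0.68) = 0.014 mA, I_C = β·I_B = 1.4 mA.
Then V_CE = 6.3 − 1.4×8.2 − 1.41×0.68 = -6.12 V < 0.2 V — the active assumption fails.
Re-solve with V_CE = 0.2 V. KCL at the emitter: V_E/R_E = (V_BB−0.7−V_E)/R_B + (V_CC−0.2−V_E)/R_C, giving V_E = 0.505 V.
I_C = (V_CC − 0.2 − V_E)/R_C = (6.1 − 0.505)/8.2 = 0.682 mA.
Check: I_B = (1.1 − 0.505)/10 = 0.0595 mA, and β·I_B = 5.95 mA > I_C, confirming saturation.

saturation; I_C ≈ 0.68 mA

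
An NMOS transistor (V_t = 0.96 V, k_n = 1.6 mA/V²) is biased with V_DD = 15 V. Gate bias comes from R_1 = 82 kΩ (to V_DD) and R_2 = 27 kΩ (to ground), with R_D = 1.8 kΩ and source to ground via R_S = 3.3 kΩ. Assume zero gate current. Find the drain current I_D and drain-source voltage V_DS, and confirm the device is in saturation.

I_D ≈ 0.58 mA, V_DS ≈ 12 V

V_G = V_DD·R_2/(R_1+R_2) = 15×27/109 = 3.72 V.
Assume saturation: I_D = (k_n/2)(V_GS − V_t)² with V_GS = V_G − I_D·R_S = 3.72 − 3.3·I_D.
Substituting gives 8.71·I_D² − 15.5·I_D + 6.07 = 0, with roots I_D = 0.578 or 1.21 mA.
The root I_D = 1.21 mA gives V_GS = -0.268 V ≤ V_t, so take I_D = 0.578 mA.
Then V_GS = 1.81 V and V_DS = V_DD − I_D(R_D+R_S) = 15 − 0.578×5.1 = 12.1 V.
Saturation requires V_DS ≥ V_GS − V_t = 0.85 V; 12.1 ≥ 0.85 ✓.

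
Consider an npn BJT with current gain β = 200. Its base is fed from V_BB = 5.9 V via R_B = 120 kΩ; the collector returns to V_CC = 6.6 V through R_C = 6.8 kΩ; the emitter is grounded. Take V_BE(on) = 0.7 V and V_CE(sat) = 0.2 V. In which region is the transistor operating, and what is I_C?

Assume active: I_B = (5.9 − 0.7)/120 = 0.0433 mA, giving I_C = β·I_B = 8.67 mA.
But then V_CE = 6.6 − 8.67×6.8 = -52.3 V < V_CE(sat) = 0.2 V — impossible in the active region.
So the transistor is saturated. With V_CE = 0.2 V, I_C = (V_CC − 0.2)/R_C = 6.4/6.8 = 0.941 mA.
Check: β·I_B = 8.67 mA > I_C = 0.941 mA, confirming saturation.

saturation; I_C ≈ 0.94 mA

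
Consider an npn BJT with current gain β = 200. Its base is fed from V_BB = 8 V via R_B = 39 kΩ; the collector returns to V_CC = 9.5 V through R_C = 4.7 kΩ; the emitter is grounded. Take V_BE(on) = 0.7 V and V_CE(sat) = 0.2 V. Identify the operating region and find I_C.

Assume active: I_B = (8 − 0.7)/39 = 0.187 mA, giving I_C = β·I_B = 37.4 mA.
But then V_CE = 9.5 − 37.4×4.7 = -166 V < V_CE(sat) = 0.2 V — impossible in the active region.
So the transistor is saturated. With V_CE = 0.2 V, I_C = (V_CC − 0.2)/R_C = 9.3/4.7 = 1.98 mA.
Check: β·I_B = 37.4 mA > I_C = 1.98 mA, confirming saturation.

saturation; I_C ≈ 2 mA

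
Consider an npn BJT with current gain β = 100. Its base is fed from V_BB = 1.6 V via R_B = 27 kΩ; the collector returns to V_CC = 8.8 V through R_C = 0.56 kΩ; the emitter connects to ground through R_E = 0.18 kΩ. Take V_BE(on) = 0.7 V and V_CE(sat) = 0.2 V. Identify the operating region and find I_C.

active; I_C ≈ 2 mA

Assume active. Base-emitter loop: I_B = (V_BB − V_BE)/(R_B + (β+1)R_E) = (1.6 − 0.7)/(27 + 101×0.18) = 0.0199 mA.
I_C = β·I_B = 100×0.0199 = 1.99 mA.
V_CE = V_CC − I_C·R_C − I_E·R_E = 8.8 − 1.99×0.56 − 2.01×0.18 = 7.32 V > V_CE(sat), so the active-region assumption holds.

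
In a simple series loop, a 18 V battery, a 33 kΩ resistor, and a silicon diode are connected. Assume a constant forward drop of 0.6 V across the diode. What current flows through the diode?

KVL around the loop: 18 = V_D + I·R = 0.6 + I × 33 kΩ.
So I = (18 − 0.6) / 33 kΩ = 17.4 / 33 = 0.527 mA.

I ≈ 0.53 mA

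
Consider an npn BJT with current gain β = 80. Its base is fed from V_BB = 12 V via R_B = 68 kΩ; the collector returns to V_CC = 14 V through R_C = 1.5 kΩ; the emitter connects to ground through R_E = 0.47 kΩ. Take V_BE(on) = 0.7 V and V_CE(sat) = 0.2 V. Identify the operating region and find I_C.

Assume active: I_B = (12 − 0.7)/(68 + 81×0.47) = 0.107 mA, I_C = β·I_B = 8.52 mA.
Then V_CE = 14 − 8.52×1.5 − 8.63×0.47 = -2.84 V < 0.2 V — the active assumption fails.
Re-solve with V_CE = 0.2 V. KCL at the emitter: V_E/R_E = (V_BB−0.7−V_E)/R_B + (V_CC−0.2−V_E)/R_C, giving V_E = 3.33 V.
I_C = (V_CC − 0.2 − V_E)/R_C = (13.8 − 3.33)/1.5 = 6.98 mA.
Check: I_B = (11.3 − 3.33)/68 = 0.117 mA, and β·I_B = 9.37 mA > I_C, confirming saturation.

saturation; I_C ≈ 7 mA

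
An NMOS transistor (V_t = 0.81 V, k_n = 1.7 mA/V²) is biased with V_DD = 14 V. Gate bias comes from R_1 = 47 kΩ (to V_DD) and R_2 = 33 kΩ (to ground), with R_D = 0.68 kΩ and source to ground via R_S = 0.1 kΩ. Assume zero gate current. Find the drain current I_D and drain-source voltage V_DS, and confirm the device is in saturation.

I_D ≈ 12 mA, V_DS ≈ 4.6 V

V_G = V_DD·R_2/(R_1+R_2) = 14×33/80 = 5.78 V.
Assume saturation: I_D = (k_n/2)(V_GS − V_t)² with V_GS = V_G − I_D·R_S = 5.78 − 0.1·I_D.
Substituting gives 0.0085·I_D² − 1.84·I_D + 21 = 0, with roots I_D = 12 or 205 mA.
The root I_D = 205 mA gives V_GS = -14.7 V ≤ V_t, so take I_D = 12 mA.
Then V_GS = 4.57 V and V_DS = V_DD − I_D(R_D+R_S) = 14 − 12×0.78 = 4.62 V.
Saturation requires V_DS ≥ V_GS − V_t = 3.76 V; 4.62 ≥ 3.76 ✓.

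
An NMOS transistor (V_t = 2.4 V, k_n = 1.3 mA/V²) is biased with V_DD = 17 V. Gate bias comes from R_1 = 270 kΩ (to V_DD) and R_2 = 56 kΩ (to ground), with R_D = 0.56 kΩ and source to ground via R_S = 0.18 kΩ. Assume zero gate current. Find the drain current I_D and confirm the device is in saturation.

V_G = V_DD·R_2/(R_1+R_2) = 17×56/326 = 2.92 V.
Assume saturation: I_D = (k_n/2)(V_GS − V_t)² with V_GS = V_G − I_D·R_S = 2.92 − 0.18·I_D.
Substituting gives 0.0211·I_D² − 1.12·I_D + 0.176 = 0, with roots I_D = 0.157 or 53.1 mA.
The root I_D = 53.1 mA gives V_GS = -6.64 V ≤ V_t, so take I_D = 0.157 mA.
Then V_GS = 2.89 V and V_DS = V_DD − I_D(R_D+R_S) = 17 − 0.157×0.74 = 16.9 V.
Saturation requires V_DS ≥ V_GS − V_t = 0.492 V; 16.9 ≥ 0.492 ✓.

I_D ≈ 0.16 mA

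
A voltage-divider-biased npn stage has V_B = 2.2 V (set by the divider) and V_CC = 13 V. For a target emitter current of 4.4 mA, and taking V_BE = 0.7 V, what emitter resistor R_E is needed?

R_E ≈ 0.34 kΩ

V_E = V_B − V_BE = 2.2 − 0.7 = 1.5 V.
R_E = V_E / I_E = 1.5 / 4.4 = 0.341 kΩ.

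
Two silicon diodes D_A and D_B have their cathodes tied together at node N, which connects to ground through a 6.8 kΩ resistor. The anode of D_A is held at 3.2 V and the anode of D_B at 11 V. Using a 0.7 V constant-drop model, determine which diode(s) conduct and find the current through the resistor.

Assume both conduct. Then node N would need to be at both 3.2−0.7 = 2.5 V and 11−0.7 = 10.3 V, which is impossible.
Assume only D_B conducts: V_N = 11 − 0.7 = 10.3 V, so I_R = 10.3/6.8 = 1.51 mA.
Check D_A: its anode-to-cathode voltage is 3.2 − 10.3 = -7.1 V < 0.7 V, so it is off. The assumption is consistent.

Only D_B conducts; I_R ≈ 1.5 mA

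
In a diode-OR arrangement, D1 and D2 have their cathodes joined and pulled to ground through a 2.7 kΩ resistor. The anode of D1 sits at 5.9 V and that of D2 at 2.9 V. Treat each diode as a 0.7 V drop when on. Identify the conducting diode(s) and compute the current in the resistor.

Only D1 conducts; I_R ≈ 1.9 mA

Assume both conduct. Then node N would need to be at both 5.9−0.7 = 5.2 V and 2.9−0.7 = 2.2 V, which is impossible.
Assume only D1 conducts: V_N = 5.9 − 0.7 = 5.2 V, so I_R = 5.2/2.7 = 1.93 mA.
Check D2: its anode-to-cathode voltage is 2.9 − 5.2 = -2.3 V < 0.7 V, so it is off. The assumption is consistent.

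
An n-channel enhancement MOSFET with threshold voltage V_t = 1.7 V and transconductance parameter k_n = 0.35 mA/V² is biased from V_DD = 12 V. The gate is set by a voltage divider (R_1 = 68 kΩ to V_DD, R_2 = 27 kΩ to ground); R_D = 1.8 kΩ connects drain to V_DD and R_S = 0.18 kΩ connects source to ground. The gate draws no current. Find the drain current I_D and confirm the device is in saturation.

I_D ≈ 0.46 mA

V_G = V_DD·R_2/(R_1+R_2) = 12×27/95 = 3.41 V.
Assume saturation: I_D = (k_n/2)(V_GS − V_t)² with V_GS = V_G − I_D·R_S = 3.41 − 0.18·I_D.
Substituting gives 0.00567·I_D² − 1.11·I_D + 0.512 = 0, with roots I_D = 0.463 or 195 mA.
The root I_D = 195 mA gives V_GS = -31.7 V ≤ V_t, so take I_D = 0.463 mA.
Then V_GS = 3.33 V and V_DS = V_DD − I_D(R_D+R_S) = 12 − 0.463×1.98 = 11.1 V.
Saturation requires V_DS ≥ V_GS − V_t = 1.63 V; 11.1 ≥ 1.63 ✓.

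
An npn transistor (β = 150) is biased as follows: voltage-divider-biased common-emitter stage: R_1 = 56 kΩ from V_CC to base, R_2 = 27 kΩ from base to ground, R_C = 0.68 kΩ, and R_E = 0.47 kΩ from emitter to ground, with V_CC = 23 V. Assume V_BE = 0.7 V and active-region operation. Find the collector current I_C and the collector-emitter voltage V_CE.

I_C ≈ 11 mA, V_CE ≈ 9.8 V

Thevenize the base divider: V_Th = V_CC·R_2/(R_1+R_2) = 23×27/83 = 7.48 V, R_Th = R_1‖R_2 = 18.2 kΩ.
Base-emitter loop: V_Th = I_B·R_Th + V_BE + (β+1)I_B·R_E, so I_B = (7.48 − 0.7) / (18.2 + 151×0.47) = 0.076 mA.
I_C = β·I_B = 150×0.076 = 11.4 mA, and I_E = (β+1)I_B = 11.5 mA.
V_CE = V_CC − I_C·R_C − I_E·R_E = 23 − 11.4×0.68 − 11.5×0.47 = 9.85 V.
V_CE = 9.85 V > 0.2 V confirms active-region operation.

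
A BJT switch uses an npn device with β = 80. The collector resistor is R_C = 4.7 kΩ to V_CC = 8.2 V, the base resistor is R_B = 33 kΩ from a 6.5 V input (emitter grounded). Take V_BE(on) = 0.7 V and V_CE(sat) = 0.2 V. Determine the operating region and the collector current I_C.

saturation; I_C ≈ 1.7 mA

Assume active: I_B = (6.5 − 0.7)/33 = 0.176 mA, giving I_C = β·I_B = 14.1 mA.
But then V_CE = 8.2 − 14.1×4.7 = -57.9 V < V_CE(sat) = 0.2 V — impossible in the active region.
So the transistor is saturated. With V_CE = 0.2 V, I_C = (V_CC − 0.2)/R_C = 8/4.7 = 1.7 mA.
Check: β·I_B = 14.1 mA > I_C = 1.7 mA, confirming saturation.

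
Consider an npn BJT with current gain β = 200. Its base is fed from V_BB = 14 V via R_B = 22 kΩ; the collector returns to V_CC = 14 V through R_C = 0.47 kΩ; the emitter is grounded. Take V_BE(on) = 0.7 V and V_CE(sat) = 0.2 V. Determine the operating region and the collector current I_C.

Assume active: I_B = (14 − 0.7)/22 = 0.605 mA, giving I_C = β·I_B = 121 mA.
But then V_CE = 14 − 121×0.47 = -42.8 V < V_CE(sat) = 0.2 V — impossible in the active region.
So the transistor is saturated. With V_CE = 0.2 V, I_C = (V_CC − 0.2)/R_C = 13.8/0.47 = 29.4 mA.
Check: β·I_B = 121 mA > I_C = 29.4 mA, confirming saturation.

saturation; I_C ≈ 29 mA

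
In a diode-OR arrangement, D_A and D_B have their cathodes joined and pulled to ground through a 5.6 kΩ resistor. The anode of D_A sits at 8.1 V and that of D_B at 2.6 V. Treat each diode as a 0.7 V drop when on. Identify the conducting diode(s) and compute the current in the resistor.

Assume both conduct. Then node N would need to be at both 8.1−0.7 = 7.4 V and 2.6−0.7 = 1.9 V, which is impossible.
Assume only D_A conducts: V_N = 8.1 − 0.7 = 7.4 V, so I_R = 7.4/5.6 = 1.32 mA.
Check D_B: its anode-to-cathode voltage is 2.6 − 7.4 = -4.8 V < 0.7 V, so it is off. The assumption is consistent.

Only D_A conducts; I_R ≈ 1.3 mA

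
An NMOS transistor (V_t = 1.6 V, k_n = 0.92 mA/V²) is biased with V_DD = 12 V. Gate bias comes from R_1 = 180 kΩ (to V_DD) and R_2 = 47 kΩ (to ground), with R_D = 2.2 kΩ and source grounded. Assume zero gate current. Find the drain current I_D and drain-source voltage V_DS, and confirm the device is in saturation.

I_D ≈ 0.36 mA, V_DS ≈ 11 V

V_G = V_DD·R_2/(R_1+R_2) = 12×47/227 = 2.48 V. With the source grounded, V_GS = V_G = 2.48 V.
Assume saturation: I_D = (k_n/2)(V_GS − V_t)² = (0.92/2)×(2.48 − 1.6)² = 0.46×0.885² = 0.36 mA.
V_DS = V_DD − I_D·R_D = 12 − 0.36×2.2 = 11.2 V.
Saturation requires V_DS ≥ V_GS − V_t = 0.885 V; 11.2 ≥ 0.885 ✓.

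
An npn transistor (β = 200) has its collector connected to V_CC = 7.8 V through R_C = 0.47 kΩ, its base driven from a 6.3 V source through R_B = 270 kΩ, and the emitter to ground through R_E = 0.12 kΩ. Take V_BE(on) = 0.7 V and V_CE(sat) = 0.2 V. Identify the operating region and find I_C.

active; I_C ≈ 3.8 mA

Assume active. Base-emitter loop: I_B = (V_BB − V_BE)/(R_B + (β+1)R_E) = (6.3 − 0.7)/(270 + 201×0.12) = 0.019 mA.
I_C = β·I_B = 200×0.019 = 3.81 mA.
V_CE = V_CC − I_C·R_C − I_E·R_E = 7.8 − 3.81×0.47 − 3.83×0.12 = 5.55 V > V_CE(sat), so the active-region assumption holds.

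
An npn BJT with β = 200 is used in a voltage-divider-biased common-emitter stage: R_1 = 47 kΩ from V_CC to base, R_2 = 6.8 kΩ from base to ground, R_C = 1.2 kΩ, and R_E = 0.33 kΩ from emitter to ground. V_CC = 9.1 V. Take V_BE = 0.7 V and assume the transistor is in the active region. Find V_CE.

Thevenize the base divider: V_Th = V_CC·R_2/(R_1+R_2) = 9.1×6.8/53.8 = 1.15 V, R_Th = R_1‖R_2 = 5.94 kΩ.
Base-emitter loop: V_Th = I_B·R_Th + V_BE + (β+1)I_B·R_E, so I_B = (1.15 − 0.7) / (5.94 + 201×0.33) = 0.00623 mA.
I_C = β·I_B = 200×0.00623 = 1.25 mA, and I_E = (β+1)I_B = 1.25 mA.
V_CE = V_CC − I_C·R_C − I_E·R_E = 9.1 − 1.25×1.2 − 1.25×0.33 = 7.19 V.
V_CE = 7.19 V > 0.2 V confirms active-region operation.

V_CE ≈ 7.2 V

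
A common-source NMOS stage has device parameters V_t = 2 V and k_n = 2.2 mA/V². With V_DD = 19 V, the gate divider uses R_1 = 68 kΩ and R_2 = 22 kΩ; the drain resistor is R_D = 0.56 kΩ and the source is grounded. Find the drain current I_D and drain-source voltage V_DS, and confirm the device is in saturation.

V_G = V_DD·R_2/(R_1+R_2) = 19×22/90 = 4.64 V. With the source grounded, V_GS = V_G = 4.64 V.
Assume saturation: I_D = (k_n/2)(V_GS − V_t)² = (2.2/2)×(4.64 − 2)² = 1.1×2.64² = 7.69 mA.
V_DS = V_DD − I_D·R_D = 19 − 7.69×0.56 = 14.7 V.
Saturation requires V_DS ≥ V_GS − V_t = 2.64 V; 14.7 ≥ 2.64 ✓.

I_D ≈ 7.7 mA, V_DS ≈ 15 V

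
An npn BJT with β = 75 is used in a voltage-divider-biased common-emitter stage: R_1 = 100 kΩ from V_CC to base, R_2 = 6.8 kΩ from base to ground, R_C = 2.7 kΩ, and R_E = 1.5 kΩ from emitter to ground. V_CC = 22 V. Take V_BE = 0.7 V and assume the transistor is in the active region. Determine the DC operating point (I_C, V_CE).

Thevenize the base divider: V_Th = V_CC·R_2/(R_1+R_2) = 22×6.8/107 = 1.4 V, R_Th = R_1‖R_2 = 6.37 kΩ.
Base-emitter loop: V_Th = I_B·R_Th + V_BE + (β+1)I_B·R_E, so I_B = (1.4 − 0.7) / (6.37 + 76×1.5) = 0.00582 mA.
I_C = β·I_B = 75×0.00582 = 0.437 mA, and I_E = (β+1)I_B = 0.442 mA.
V_CE = V_CC − I_C·R_C − I_E·R_E = 22 − 0.437×2.7 − 0.442×1.5 = 20.2 V.
V_CE = 20.2 V > 0.2 V confirms active-region operation.

I_C ≈ 0.44 mA, V_CE ≈ 20 V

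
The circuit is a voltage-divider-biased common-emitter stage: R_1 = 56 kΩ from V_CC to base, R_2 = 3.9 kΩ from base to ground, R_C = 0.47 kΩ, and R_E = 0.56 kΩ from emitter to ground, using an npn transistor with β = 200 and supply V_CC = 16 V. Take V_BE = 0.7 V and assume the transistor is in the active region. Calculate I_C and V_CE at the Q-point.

I_C ≈ 0.59 mA, V_CE ≈ 15 V

Thevenize the base divider: V_Th = V_CC·R_2/(R_1+R_2) = 16×3.9/59.9 = 1.04 V, R_Th = R_1‖R_2 = 3.65 kΩ.
Base-emitter loop: V_Th = I_B·R_Th + V_BE + (β+1)I_B·R_E, so I_B = (1.04 − 0.7) / (3.65 + 201×0.56) = 0.00294 mA.
I_C = β·I_B = 200×0.00294 = 0.588 mA, and I_E = (β+1)I_B = 0.591 mA.
V_CE = V_CC − I_C·R_C − I_E·R_E = 16 − 0.588×0.47 − 0.591×0.56 = 15.4 V.
V_CE = 15.4 V > 0.2 V confirms active-region operation.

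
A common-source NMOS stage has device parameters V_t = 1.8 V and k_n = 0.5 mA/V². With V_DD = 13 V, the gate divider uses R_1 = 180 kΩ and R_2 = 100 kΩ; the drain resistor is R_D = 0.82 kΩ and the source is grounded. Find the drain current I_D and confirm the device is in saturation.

I_D ≈ 2 mA

V_G = V_DD·R_2/(R_1+R_2) = 13×100/280 = 4.64 V. With the source grounded, V_GS = V_G = 4.64 V.
Assume saturation: I_D = (k_n/2)(V_GS − V_t)² = (0.5/2)×(4.64 − 1.8)² = 0.25×2.84² = 2.02 mA.
V_DS = V_DD − I_D·R_D = 13 − 2.02×0.82 = 11.3 V.
Saturation requires V_DS ≥ V_GS − V_t = 2.84 V; 11.3 ≥ 2.84 ✓.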